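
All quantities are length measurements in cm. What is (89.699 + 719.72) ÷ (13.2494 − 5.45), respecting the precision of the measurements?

89.699 + 719.72 = 809.419, limited to 2 d.p. → 5 s.f.; 13.2494 − 5.45 = 7.7994, limited to 2 d.p. → 3 s.f.
Carrying full precision, 809.419 ÷ 7.7994 = 103.779649717…; keep min(5, 3) = 3 s.f.
Rounded to 3 significant figures: 104.

104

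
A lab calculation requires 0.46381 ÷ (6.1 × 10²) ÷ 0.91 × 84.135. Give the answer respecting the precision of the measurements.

0.46381 ÷ (6.1 × 10²) ÷ 0.91 × 84.135 = 0.0702984225365…
Multiplication/division keeps the fewest significant figures: 0.46381 → 5 s.f., 6.1 × 10² → 2 s.f., 0.91 → 2 s.f., 84.135 → 5 s.f.; limit is 2.
Rounded to 2 significant figures: 0.070.

0.070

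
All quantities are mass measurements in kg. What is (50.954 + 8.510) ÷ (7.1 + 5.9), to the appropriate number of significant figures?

50.954 + 8.510 = 59.464, limited to 3 d.p. → 5 s.f.; 7.1 + 5.9 = 13.0, limited to 1 d.p. → 3 s.f.
Carrying full precision, 59.464 ÷ 13.0 = 4.57415384615…; keep min(5, 3) = 3 s.f.
Rounded to 3 significant figures: 4.57.

4.57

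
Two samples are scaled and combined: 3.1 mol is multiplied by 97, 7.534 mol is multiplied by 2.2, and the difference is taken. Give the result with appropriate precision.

2.8 × 10^2 mol

3.1 × 97 = 300.7 → 3.0 × 10^2 mol (2 s.f., last digit at the 10^1 place).
7.534 × 2.2 = 16.5748 → 17 mol (2 s.f., last digit at the 10^0 place).
Difference: 284.1252 mol; keep the coarser place, 10^1.
Result: 2.8 × 10^2 mol.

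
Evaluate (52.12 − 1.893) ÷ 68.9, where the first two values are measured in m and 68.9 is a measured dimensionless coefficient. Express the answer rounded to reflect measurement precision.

52.12 m − 1.893 m = 50.227 m; the difference is limited to 2 decimal places (4 s.f.).
Carrying full precision, 50.227 ÷ 68.9 = 0.728984034833… m; 68.9 has 3 s.f., so the result keeps min(4, 3) = 3 s.f.
Rounded to 3 significant figures: 7.29 × 10^-1 m.

7.29 × 10^-1 m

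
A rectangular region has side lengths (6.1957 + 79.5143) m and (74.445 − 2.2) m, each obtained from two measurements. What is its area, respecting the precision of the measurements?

6.1957 + 79.5143 = 85.7100, limited to 4 d.p. → 6 s.f.; 74.445 − 2.2 = 72.245, limited to 1 d.p. → 3 s.f.
Carrying full precision, 85.7100 × 72.245 = 6192.11895; keep min(6, 3) = 3 s.f.
Rounded to 3 significant figures: 6.19 × 10^3 m².

6.19 × 10^3 m²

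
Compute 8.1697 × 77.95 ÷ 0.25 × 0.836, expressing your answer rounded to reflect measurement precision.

2.1 × 10³

8.1697 × 77.95 ÷ 0.25 × 0.836 = 2129.55321656
Multiplication/division keeps the fewest significant figures: 8.1697 → 5 s.f., 77.95 → 4 s.f., 0.25 → 2 s.f., 0.836 → 3 s.f.; limit is 2.
Rounded to 2 significant figures: 2.1 × 10³.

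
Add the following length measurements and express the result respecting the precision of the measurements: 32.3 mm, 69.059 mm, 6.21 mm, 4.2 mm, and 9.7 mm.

32.3 mm + 69.059 mm + 6.21 mm + 4.2 mm + 9.7 mm = 121.469 mm.
Addition/subtraction keeps the fewest decimal places: 32.3 → 1 decimal place, 69.059 → 3 decimal places, 6.21 → 2 decimal places, 4.2 → 1 decimal place, 9.7 → 1 decimal place; limit is 1.
Rounded to 1 decimal place: 121.5 mm.

121.5 mm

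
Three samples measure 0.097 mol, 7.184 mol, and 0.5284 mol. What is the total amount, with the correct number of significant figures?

0.097 mol + 7.184 mol + 0.5284 mol = 7.8094 mol.
Addition/subtraction keeps the fewest decimal places: 0.097 → 3 decimal places, 7.184 → 3 decimal places, 0.5284 → 4 decimal places; limit is 3.
Rounded to 3 decimal places: 7.809 mol.

7.809 mol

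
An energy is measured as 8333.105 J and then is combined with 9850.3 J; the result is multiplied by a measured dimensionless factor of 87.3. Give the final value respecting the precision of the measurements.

1.59 × 10^6 J

8333.105 J + 9850.3 J = 18183.405 J; the sum is limited to 1 decimal place (6 s.f.).
Carrying full precision, 18183.405 × 87.3 = 1587411.2565 J; 87.3 has 3 s.f., so the result keeps min(6, 3) = 3 s.f.
Rounded to 3 significant figures: 1.59 × 10^6 J.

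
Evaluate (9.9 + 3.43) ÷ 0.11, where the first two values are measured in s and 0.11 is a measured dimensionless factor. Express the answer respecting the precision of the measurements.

1.2 × 10² s

9.9 s + 3.43 s = 13.33 s; the sum is limited to 1 decimal place (3 s.f.).
Carrying full precision, 13.33 ÷ 0.11 = 121.181818182… s; 0.11 has 2 s.f., so the result keeps min(3, 2) = 2 s.f.
Rounded to 2 significant figures: 1.2 × 10² s.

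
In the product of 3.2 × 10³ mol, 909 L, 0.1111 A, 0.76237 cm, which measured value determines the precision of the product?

3.2 × 10³ mol

3.2 × 10³ mol → 2 s.f.; 909 L → 3 s.f.; 0.1111 A → 4 s.f.; 0.76237 cm → 5 s.f.
The fewest is 2 significant figures, from 3.2 × 10³ mol.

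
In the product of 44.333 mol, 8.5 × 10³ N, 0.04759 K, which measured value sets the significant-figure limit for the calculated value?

44.333 mol → 5 s.f.; 8.5 × 10³ N → 2 s.f.; 0.04759 K → 4 s.f.
The fewest is 2 significant figures, from 8.5 × 10³ N.

8.5 × 10³ N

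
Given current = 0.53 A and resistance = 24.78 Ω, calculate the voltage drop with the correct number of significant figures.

13 V

voltage drop = 0.53 A × 24.78 Ω = 13.1334 V.
0.53 has 2 significant figures; 24.78 has 4.
Division/multiplication keeps the fewest: 2 significant figures.
Rounded: 13 V.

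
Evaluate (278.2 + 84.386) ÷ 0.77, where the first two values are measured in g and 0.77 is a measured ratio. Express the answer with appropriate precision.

4.7 × 10² g

278.2 g + 84.386 g = 362.586 g; the sum is limited to 1 decimal place (4 s.f.).
Carrying full precision, 362.586 ÷ 0.77 = 470.890909091… g; 0.77 has 2 s.f., so the result keeps min(4, 2) = 2 s.f.
Rounded to 2 significant figures: 4.7 × 10² g.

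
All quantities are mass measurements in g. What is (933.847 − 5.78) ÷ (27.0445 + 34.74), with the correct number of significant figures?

933.847 − 5.78 = 928.067, limited to 2 d.p. → 5 s.f.; 27.0445 + 34.74 = 61.7845, limited to 2 d.p. → 4 s.f.
Carrying full precision, 928.067 ÷ 61.7845 = 15.0210327833…; keep min(5, 4) = 4 s.f.
Rounded to 4 significant figures: 15.02.

15.02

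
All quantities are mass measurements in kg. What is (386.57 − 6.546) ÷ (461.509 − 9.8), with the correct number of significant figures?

386.57 − 6.546 = 380.024, limited to 2 d.p. → 5 s.f.; 461.509 − 9.8 = 451.709, limited to 1 d.p. → 4 s.f.
Carrying full precision, 380.024 ÷ 451.709 = 0.84130269709…; keep min(5, 4) = 4 s.f.
Rounded to 4 significant figures: 0.8413.

0.8413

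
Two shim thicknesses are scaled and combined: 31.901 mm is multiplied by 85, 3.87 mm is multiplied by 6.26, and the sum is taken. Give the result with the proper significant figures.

2.7 × 10³ mm

31.901 × 85 = 2711.585 → 2.7 × 10³ mm (2 s.f., last digit at the 10^2 place).
3.87 × 6.26 = 24.2262 → 24.2 mm (3 s.f., last digit at the 10^-1 place).
Sum: 2735.8112 mm; keep the coarser place, 10^2.
Result: 2.7 × 10³ mm.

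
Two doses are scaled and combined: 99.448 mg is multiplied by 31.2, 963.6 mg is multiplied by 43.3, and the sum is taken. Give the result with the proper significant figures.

4.48 × 10^4 mg

99.448 × 31.2 = 3102.7776 → 3.10 × 10^3 mg (3 s.f., last digit at the 10^1 place).
963.6 × 43.3 = 41723.88 → 4.17 × 10^4 mg (3 s.f., last digit at the 10^2 place).
Sum: 44826.6576 mg; keep the coarser place, 10^2.
Result: 4.48 × 10^4 mg.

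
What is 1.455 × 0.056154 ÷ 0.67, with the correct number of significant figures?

1.455 × 0.056154 ÷ 0.67 = 0.121946373134…
Multiplication/division keeps the fewest significant figures: 1.455 → 4 s.f., 0.056154 → 5 s.f., 0.67 → 2 s.f.; limit is 2.
Rounded to 2 significant figures: 0.12.

0.12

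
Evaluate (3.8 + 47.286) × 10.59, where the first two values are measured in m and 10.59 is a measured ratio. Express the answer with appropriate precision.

3.8 m + 47.286 m = 51.086 m; the sum is limited to 1 decimal place (3 s.f.).
Carrying full precision, 51.086 × 10.59 = 541.00074 m; 10.59 has 4 s.f., so the result keeps min(3, 4) = 3 s.f.
Rounded to 3 significant figures: 541 m.

541 m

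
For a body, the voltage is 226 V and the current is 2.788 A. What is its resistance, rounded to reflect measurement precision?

resistance = 226 V ÷ 2.788 A = 81.0616929699… Ω.
226 has 3 significant figures; 2.788 has 4.
Division/multiplication keeps the fewest: 3 significant figures.
Rounded: 81.1 Ω.

81.1 Ω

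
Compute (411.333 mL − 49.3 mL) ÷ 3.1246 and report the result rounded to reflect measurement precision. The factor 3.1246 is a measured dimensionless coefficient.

411.333 mL − 49.3 mL = 362.033 mL; the difference is limited to 1 decimal place (4 s.f.).
Carrying full precision, 362.033 ÷ 3.1246 = 115.86539077… mL; 3.1246 has 5 s.f., so the result keeps min(4, 5) = 4 s.f.
Rounded to 4 significant figures: 1.159 × 10^2 mL.

1.159 × 10^2 mL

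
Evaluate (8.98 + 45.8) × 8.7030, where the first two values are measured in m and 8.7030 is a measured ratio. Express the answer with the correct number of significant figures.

8.98 m + 45.8 m = 54.78 m; the sum is limited to 1 decimal place (3 s.f.).
Carrying full precision, 54.78 × 8.7030 = 476.75034 m; 8.7030 has 5 s.f., so the result keeps min(3, 5) = 3 s.f.
Rounded to 3 significant figures: 477 m.

477 m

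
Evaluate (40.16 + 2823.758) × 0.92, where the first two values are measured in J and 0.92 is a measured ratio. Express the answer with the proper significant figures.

2.6 × 10³ J

40.16 J + 2823.758 J = 2863.918 J; the sum is limited to 2 decimal places (6 s.f.).
Carrying full precision, 2863.918 × 0.92 = 2634.80456 J; 0.92 has 2 s.f., so the result keeps min(6, 2) = 2 s.f.
Rounded to 2 significant figures: 2.6 × 10³ J.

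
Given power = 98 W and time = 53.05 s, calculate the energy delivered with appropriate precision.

5.2 × 10^3 J

energy delivered = 98 W × 53.05 s = 5198.9 J.
98 has 2 significant figures; 53.05 has 4.
Division/multiplication keeps the fewest: 2 significant figures.
Rounded: 5.2 × 10^3 J.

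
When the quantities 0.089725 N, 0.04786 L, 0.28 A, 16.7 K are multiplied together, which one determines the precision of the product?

0.28 A

0.089725 N → 5 s.f.; 0.04786 L → 4 s.f.; 0.28 A → 2 s.f.; 16.7 K → 3 s.f.
The fewest is 2 significant figures, from 0.28 A.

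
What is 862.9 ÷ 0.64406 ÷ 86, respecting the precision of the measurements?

862.9 ÷ 0.64406 ÷ 86 = 15.5788605568…
Multiplication/division keeps the fewest significant figures: 862.9 → 4 s.f., 0.64406 → 5 s.f., 86 → 2 s.f.; limit is 2.
Rounded to 2 significant figures: 16.

16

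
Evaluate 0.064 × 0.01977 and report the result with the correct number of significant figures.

0.0013

0.064 × 0.01977 = 0.00126528
Multiplication/division keeps the fewest significant figures: 0.064 → 2 s.f., 0.01977 → 4 s.f.; limit is 2.
Rounded to 2 significant figures: 0.0013.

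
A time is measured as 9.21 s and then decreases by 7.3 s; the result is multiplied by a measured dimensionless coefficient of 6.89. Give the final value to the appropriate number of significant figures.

13 s

9.21 s − 7.3 s = 1.91 s; the difference is limited to 1 decimal place (2 s.f.).
Carrying full precision, 1.91 × 6.89 = 13.1599 s; 6.89 has 3 s.f., so the result keeps min(2, 3) = 2 s.f.
Rounded to 2 significant figures: 13 s.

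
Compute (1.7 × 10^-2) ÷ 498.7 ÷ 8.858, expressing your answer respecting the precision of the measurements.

(1.7 × 10^-2) ÷ 498.7 ÷ 8.858 = 0.00000384834391952…
Multiplication/division keeps the fewest significant figures: 1.7 × 10^-2 → 2 s.f., 498.7 → 4 s.f., 8.858 → 4 s.f.; limit is 2.
Rounded to 2 significant figures: 3.8 × 10^-6.

3.8 × 10^-6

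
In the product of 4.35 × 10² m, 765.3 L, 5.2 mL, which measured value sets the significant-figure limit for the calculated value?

5.2 mL

4.35 × 10² m → 3 s.f.; 765.3 L → 4 s.f.; 5.2 mL → 2 s.f.
The fewest is 2 significant figures, from 5.2 mL.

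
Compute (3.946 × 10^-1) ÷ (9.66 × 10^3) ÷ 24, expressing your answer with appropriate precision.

(3.946 × 10^-1) ÷ (9.66 × 10^3) ÷ 24 = 0.00000170203588682…
Multiplication/division keeps the fewest significant figures: 3.946 × 10^-1 → 4 s.f., 9.66 × 10^3 → 3 s.f., 24 → 2 s.f.; limit is 2.
Rounded to 2 significant figures: 1.7 × 10^-6.

1.7 × 10^-6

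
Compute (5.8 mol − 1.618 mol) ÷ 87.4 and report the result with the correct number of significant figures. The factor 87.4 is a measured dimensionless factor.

0.048 mol

5.8 mol − 1.618 mol = 4.182 mol; the difference is limited to 1 decimal place (2 s.f.).
Carrying full precision, 4.182 ÷ 87.4 = 0.0478489702517… mol; 87.4 has 3 s.f., so the result keeps min(2, 3) = 2 s.f.
Rounded to 2 significant figures: 0.048 mol.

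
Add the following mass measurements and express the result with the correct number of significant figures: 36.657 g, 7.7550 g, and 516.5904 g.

36.657 g + 7.7550 g + 516.5904 g = 561.0024 g.
Addition/subtraction keeps the fewest decimal places: 36.657 → 3 decimal places, 7.7550 → 4 decimal places, 516.5904 → 4 decimal places; limit is 3.
Rounded to 3 decimal places: 561.002 g.

561.002 g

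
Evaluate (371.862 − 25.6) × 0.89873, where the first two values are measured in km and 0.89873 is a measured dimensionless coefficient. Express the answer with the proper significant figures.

371.862 km − 25.6 km = 346.262 km; the difference is limited to 1 decimal place (4 s.f.).
Carrying full precision, 346.262 × 0.89873 = 311.19604726 km; 0.89873 has 5 s.f., so the result keeps min(4, 5) = 4 s.f.
Rounded to 4 significant figures: 311.2 km.

311.2 km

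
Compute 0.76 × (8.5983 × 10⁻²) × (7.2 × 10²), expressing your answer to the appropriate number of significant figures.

0.76 × (8.5983 × 10⁻²) × (7.2 × 10²) = 47.0498976
Multiplication/division keeps the fewest significant figures: 0.76 → 2 s.f., 8.5983 × 10⁻² → 5 s.f., 7.2 × 10² → 2 s.f.; limit is 2.
Rounded to 2 significant figures: 47.

47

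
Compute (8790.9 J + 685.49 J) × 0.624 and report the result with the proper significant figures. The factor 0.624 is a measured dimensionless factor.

8790.9 J + 685.49 J = 9476.39 J; the sum is limited to 1 decimal place (5 s.f.).
Carrying full precision, 9476.39 × 0.624 = 5913.26736 J; 0.624 has 3 s.f., so the result keeps min(5, 3) = 3 s.f.
Rounded to 3 significant figures: 5.91 × 10^3 J.

5.91 × 10^3 J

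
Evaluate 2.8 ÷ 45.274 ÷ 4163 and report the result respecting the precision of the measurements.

2.8 ÷ 45.274 ÷ 4163 = 0.0000148560295281…
Multiplication/division keeps the fewest significant figures: 2.8 → 2 s.f., 45.274 → 5 s.f., 4163 → 4 s.f.; limit is 2.
Rounded to 2 significant figures: 1.5 × 10^-5.

1.5 × 10^-5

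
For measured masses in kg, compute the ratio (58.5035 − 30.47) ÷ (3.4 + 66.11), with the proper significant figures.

58.5035 − 30.47 = 28.0335, limited to 2 d.p. → 4 s.f.; 3.4 + 66.11 = 69.51, limited to 1 d.p. → 3 s.f.
Carrying full precision, 28.0335 ÷ 69.51 = 0.403301683211…; keep min(4, 3) = 3 s.f.
Rounded to 3 significant figures: 0.403.

0.403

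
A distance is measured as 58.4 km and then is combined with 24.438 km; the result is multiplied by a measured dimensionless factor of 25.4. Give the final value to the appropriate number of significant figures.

2.10 × 10^3 km

58.4 km + 24.438 km = 82.838 km; the sum is limited to 1 decimal place (3 s.f.).
Carrying full precision, 82.838 × 25.4 = 2104.0852 km; 25.4 has 3 s.f., so the result keeps min(3, 3) = 3 s.f.
Rounded to 3 significant figures: 2.10 × 10^3 km.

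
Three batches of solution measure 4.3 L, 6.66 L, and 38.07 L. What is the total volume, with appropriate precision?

49.0 L

4.3 L + 6.66 L + 38.07 L = 49.03 L.
Addition/subtraction keeps the fewest decimal places: 4.3 → 1 decimal place, 6.66 → 2 decimal places, 38.07 → 2 decimal places; limit is 1.
Rounded to 1 decimal place: 49.0 L.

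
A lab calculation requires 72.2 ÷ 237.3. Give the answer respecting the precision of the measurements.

0.304

72.2 ÷ 237.3 = 0.304256215761…
Multiplication/division keeps the fewest significant figures: 72.2 → 3 s.f., 237.3 → 4 s.f.; limit is 3.
Rounded to 3 significant figures: 0.304.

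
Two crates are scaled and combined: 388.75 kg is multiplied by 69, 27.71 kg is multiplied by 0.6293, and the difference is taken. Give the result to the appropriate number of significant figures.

388.75 × 69 = 26823.75 → 2.7 × 10⁴ kg (2 s.f., last digit at the 10^3 place).
27.71 × 0.6293 = 17.437903 → 17.44 kg (4 s.f., last digit at the 10^-2 place).
Difference: 26806.312097 kg; keep the coarser place, 10^3.
Result: 2.7 × 10⁴ kg.

2.7 × 10⁴ kg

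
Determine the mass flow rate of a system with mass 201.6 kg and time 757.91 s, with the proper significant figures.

mass flow rate = 201.6 kg ÷ 757.91 s = 0.265994643163… kg/s.
201.6 has 4 significant figures; 757.91 has 5.
Division/multiplication keeps the fewest: 4 significant figures.
Rounded: 2.660 × 10^-1 kg/s.

2.660 × 10^-1 kg/s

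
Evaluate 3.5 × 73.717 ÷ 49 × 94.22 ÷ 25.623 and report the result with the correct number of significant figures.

3.5 × 73.717 ÷ 49 × 94.22 ÷ 25.623 = 19.3621125551…
Multiplication/division keeps the fewest significant figures: 3.5 → 2 s.f., 73.717 → 5 s.f., 49 → 2 s.f., 94.22 → 4 s.f., 25.623 → 5 s.f.; limit is 2.
Rounded to 2 significant figures: 19.

19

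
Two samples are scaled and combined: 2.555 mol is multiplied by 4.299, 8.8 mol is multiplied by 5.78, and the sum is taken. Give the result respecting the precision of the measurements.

2.555 × 4.299 = 10.983945 → 10.98 mol (4 s.f., last digit at the 10^-2 place).
8.8 × 5.78 = 50.864 → 51 mol (2 s.f., last digit at the 10^0 place).
Sum: 61.847945 mol; keep the coarser place, 10^0.
Result: 62 mol.

62 mol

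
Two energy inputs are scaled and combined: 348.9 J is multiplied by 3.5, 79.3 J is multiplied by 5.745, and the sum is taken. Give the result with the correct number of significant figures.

348.9 × 3.5 = 1221.15 → 1.2 × 10³ J (2 s.f., last digit at the 10^2 place).
79.3 × 5.745 = 455.5785 → 456 J (3 s.f., last digit at the 10^0 place).
Sum: 1676.7285 J; keep the coarser place, 10^2.
Result: 1.7 × 10³ J.

1.7 × 10³ J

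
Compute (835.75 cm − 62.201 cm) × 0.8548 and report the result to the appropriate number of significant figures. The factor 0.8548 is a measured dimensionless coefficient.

661.2 cm

835.75 cm − 62.201 cm = 773.549 cm; the difference is limited to 2 decimal places (5 s.f.).
Carrying full precision, 773.549 × 0.8548 = 661.2296852 cm; 0.8548 has 4 s.f., so the result keeps min(5, 4) = 4 s.f.
Rounded to 4 significant figures: 661.2 cm.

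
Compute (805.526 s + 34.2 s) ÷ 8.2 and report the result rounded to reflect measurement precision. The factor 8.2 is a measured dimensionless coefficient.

1.0 × 10^2 s

805.526 s + 34.2 s = 839.726 s; the sum is limited to 1 decimal place (4 s.f.).
Carrying full precision, 839.726 ÷ 8.2 = 102.405609756… s; 8.2 has 2 s.f., so the result keeps min(4, 2) = 2 s.f.
Rounded to 2 significant figures: 1.0 × 10^2 s.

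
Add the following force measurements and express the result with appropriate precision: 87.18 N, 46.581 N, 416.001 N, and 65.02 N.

87.18 N + 46.581 N + 416.001 N + 65.02 N = 614.782 N.
Addition/subtraction keeps the fewest decimal places: 87.18 → 2 decimal places, 46.581 → 3 decimal places, 416.001 → 3 decimal places, 65.02 → 2 decimal places; limit is 2.
Rounded to 2 decimal places: 614.78 N.

614.78 N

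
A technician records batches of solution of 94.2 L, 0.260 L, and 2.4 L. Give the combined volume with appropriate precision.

94.2 L + 0.260 L + 2.4 L = 96.860 L.
Addition/subtraction keeps the fewest decimal places: 94.2 → 1 decimal place, 0.260 → 3 decimal places, 2.4 → 1 decimal place; limit is 1.
Rounded to 1 decimal place: 96.9 L.

96.9 L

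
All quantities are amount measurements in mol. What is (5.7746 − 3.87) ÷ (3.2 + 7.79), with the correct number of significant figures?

5.7746 − 3.87 = 1.9046, limited to 2 d.p. → 3 s.f.; 3.2 + 7.79 = 10.99, limited to 1 d.p. → 3 s.f.
Carrying full precision, 1.9046 ÷ 10.99 = 0.17330300273…; keep min(3, 3) = 3 s.f.
Rounded to 3 significant figures: 0.173.

0.173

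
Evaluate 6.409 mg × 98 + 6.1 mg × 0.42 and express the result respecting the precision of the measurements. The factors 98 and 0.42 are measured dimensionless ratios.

6.3 × 10^2 mg

6.409 × 98 = 628.082 → 6.3 × 10^2 mg (2 s.f., last digit at the 10^1 place).
6.1 × 0.42 = 2.562 → 2.6 mg (2 s.f., last digit at the 10^-1 place).
Sum: 630.644 mg; keep the coarser place, 10^1.
Result: 6.3 × 10^2 mg.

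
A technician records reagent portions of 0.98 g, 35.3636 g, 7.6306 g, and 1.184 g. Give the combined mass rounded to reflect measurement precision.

0.98 g + 35.3636 g + 7.6306 g + 1.184 g = 45.1582 g.
Addition/subtraction keeps the fewest decimal places: 0.98 → 2 decimal places, 35.3636 → 4 decimal places, 7.6306 → 4 decimal places, 1.184 → 3 decimal places; limit is 2.
Rounded to 2 decimal places: 45.16 g.

45.16 g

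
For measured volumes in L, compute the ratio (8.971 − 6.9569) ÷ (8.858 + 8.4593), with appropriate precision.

8.971 − 6.9569 = 2.0141, limited to 3 d.p. → 4 s.f.; 8.858 + 8.4593 = 17.3173, limited to 3 d.p. → 5 s.f.
Carrying full precision, 2.0141 ÷ 17.3173 = 0.116305659658…; keep min(4, 5) = 4 s.f.
Rounded to 4 significant figures: 0.1163.

0.1163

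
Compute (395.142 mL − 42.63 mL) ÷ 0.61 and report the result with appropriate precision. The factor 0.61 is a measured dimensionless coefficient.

5.8 × 10^2 mL

395.142 mL − 42.63 mL = 352.512 mL; the difference is limited to 2 decimal places (5 s.f.).
Carrying full precision, 352.512 ÷ 0.61 = 577.88852459… mL; 0.61 has 2 s.f., so the result keeps min(5, 2) = 2 s.f.
Rounded to 2 significant figures: 5.8 × 10^2 mL.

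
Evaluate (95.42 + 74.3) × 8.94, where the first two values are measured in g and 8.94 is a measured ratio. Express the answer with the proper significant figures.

1.52 × 10^3 g

95.42 g + 74.3 g = 169.72 g; the sum is limited to 1 decimal place (4 s.f.).
Carrying full precision, 169.72 × 8.94 = 1517.2968 g; 8.94 has 3 s.f., so the result keeps min(4, 3) = 3 s.f.
Rounded to 3 significant figures: 1.52 × 10^3 g.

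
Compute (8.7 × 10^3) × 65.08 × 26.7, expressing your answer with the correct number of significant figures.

1.5 × 10^7

(8.7 × 10^3) × 65.08 × 26.7 = 15117433.2
Multiplication/division keeps the fewest significant figures: 8.7 × 10^3 → 2 s.f., 65.08 → 4 s.f., 26.7 → 3 s.f.; limit is 2.
Rounded to 2 significant figures: 1.5 × 10^7.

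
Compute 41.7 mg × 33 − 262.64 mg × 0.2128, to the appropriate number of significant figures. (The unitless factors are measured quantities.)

41.7 × 33 = 1376.1 → 1.4 × 10³ mg (2 s.f., last digit at the 10^2 place).
262.64 × 0.2128 = 55.889792 → 55.89 mg (4 s.f., last digit at the 10^-2 place).
Difference: 1320.210208 mg; keep the coarser place, 10^2.
Result: 1.3 × 10³ mg.

1.3 × 10³ mg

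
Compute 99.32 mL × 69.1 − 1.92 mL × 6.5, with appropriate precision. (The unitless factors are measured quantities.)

99.32 × 69.1 = 6863.012 → 6.86 × 10^3 mL (3 s.f., last digit at the 10^1 place).
1.92 × 6.5 = 12.48 → 12 mL (2 s.f., last digit at the 10^0 place).
Difference: 6850.532 mL; keep the coarser place, 10^1.
Result: 6.85 × 10^3 mL.

6.85 × 10^3 mL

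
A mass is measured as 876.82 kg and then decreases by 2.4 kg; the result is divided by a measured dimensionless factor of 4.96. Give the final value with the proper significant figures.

876.82 kg − 2.4 kg = 874.42 kg; the difference is limited to 1 decimal place (4 s.f.).
Carrying full precision, 874.42 ÷ 4.96 = 176.294354839… kg; 4.96 has 3 s.f., so the result keeps min(4, 3) = 3 s.f.
Rounded to 3 significant figures: 176 kg.

176 kg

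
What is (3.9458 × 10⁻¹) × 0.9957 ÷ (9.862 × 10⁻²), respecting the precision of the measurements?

(3.9458 × 10⁻¹) × 0.9957 ÷ (9.862 × 10⁻²) = 3.98380963293…
Multiplication/division keeps the fewest significant figures: 3.9458 × 10⁻¹ → 5 s.f., 0.9957 → 4 s.f., 9.862 × 10⁻² → 4 s.f.; limit is 4.
Rounded to 4 significant figures: 3.984.

3.984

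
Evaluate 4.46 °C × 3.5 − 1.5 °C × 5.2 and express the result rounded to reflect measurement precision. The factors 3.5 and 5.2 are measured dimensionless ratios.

8 °C

4.46 × 3.5 = 15.61 → 16 °C (2 s.f., last digit at the 10^0 place).
1.5 × 5.2 = 7.8 → 7.8 °C (2 s.f., last digit at the 10^-1 place).
Difference: 7.81 °C; keep the coarser place, 10^0.
Result: 8 °C.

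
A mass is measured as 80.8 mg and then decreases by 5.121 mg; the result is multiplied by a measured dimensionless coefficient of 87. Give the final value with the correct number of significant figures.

80.8 mg − 5.121 mg = 75.679 mg; the difference is limited to 1 decimal place (3 s.f.).
Carrying full precision, 75.679 × 87 = 6584.073 mg; 87 has 2 s.f., so the result keeps min(3, 2) = 2 s.f.
Rounded to 2 significant figures: 6.6 × 10³ mg.

6.6 × 10³ mg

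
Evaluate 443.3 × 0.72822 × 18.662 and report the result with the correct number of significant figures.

6024

443.3 × 0.72822 × 18.662 = 6024.46545901…
Multiplication/division keeps the fewest significant figures: 443.3 → 4 s.f., 0.72822 → 5 s.f., 18.662 → 5 s.f.; limit is 4.
Rounded to 4 significant figures: 6024.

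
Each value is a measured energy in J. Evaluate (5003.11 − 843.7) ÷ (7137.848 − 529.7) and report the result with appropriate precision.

6.2944 × 10⁻¹

5003.11 − 843.7 = 4159.41, limited to 1 d.p. → 5 s.f.; 7137.848 − 529.7 = 6608.148, limited to 1 d.p. → 5 s.f.
Carrying full precision, 4159.41 ÷ 6608.148 = 0.629436568309…; keep min(5, 5) = 5 s.f.
Rounded to 5 significant figures: 6.2944 × 10⁻¹.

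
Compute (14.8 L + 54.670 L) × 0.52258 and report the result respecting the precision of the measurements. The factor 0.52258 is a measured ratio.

14.8 L + 54.670 L = 69.470 L; the sum is limited to 1 decimal place (3 s.f.).
Carrying full precision, 69.470 × 0.52258 = 36.3036326 L; 0.52258 has 5 s.f., so the result keeps min(3, 5) = 3 s.f.
Rounded to 3 significant figures: 36.3 L.

36.3 L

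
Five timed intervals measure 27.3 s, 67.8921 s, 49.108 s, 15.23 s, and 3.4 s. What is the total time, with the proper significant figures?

162.9 s

27.3 s + 67.8921 s + 49.108 s + 15.23 s + 3.4 s = 162.9301 s.
Addition/subtraction keeps the fewest decimal places: 27.3 → 1 decimal place, 67.8921 → 4 decimal places, 49.108 → 3 decimal places, 15.23 → 2 decimal places, 3.4 → 1 decimal place; limit is 1.
Rounded to 1 decimal place: 162.9 s.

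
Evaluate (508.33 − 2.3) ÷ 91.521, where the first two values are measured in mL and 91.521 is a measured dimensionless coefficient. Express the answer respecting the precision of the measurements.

508.33 mL − 2.3 mL = 506.03 mL; the difference is limited to 1 decimal place (4 s.f.).
Carrying full precision, 506.03 ÷ 91.521 = 5.52911353678… mL; 91.521 has 5 s.f., so the result keeps min(4, 5) = 4 s.f.
Rounded to 4 significant figures: 5.529 mL.

5.529 mL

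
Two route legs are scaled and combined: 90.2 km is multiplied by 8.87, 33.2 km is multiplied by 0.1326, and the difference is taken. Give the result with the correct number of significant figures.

796 km

90.2 × 8.87 = 800.074 → 800. km (3 s.f., last digit at the 10^0 place).
33.2 × 0.1326 = 4.40232 → 4.40 km (3 s.f., last digit at the 10^-2 place).
Difference: 795.67168 km; keep the coarser place, 10^0.
Result: 796 km.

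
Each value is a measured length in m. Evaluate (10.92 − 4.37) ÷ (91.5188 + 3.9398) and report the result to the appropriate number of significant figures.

10.92 − 4.37 = 6.55, limited to 2 d.p. → 3 s.f.; 91.5188 + 3.9398 = 95.4586, limited to 4 d.p. → 6 s.f.
Carrying full precision, 6.55 ÷ 95.4586 = 0.0686161330671…; keep min(3, 6) = 3 s.f.
Rounded to 3 significant figures: 0.0686.

0.0686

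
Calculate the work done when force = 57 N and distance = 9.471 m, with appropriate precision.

work done = 57 N × 9.471 m = 539.847 J.
57 has 2 significant figures; 9.471 has 4.
Division/multiplication keeps the fewest: 2 significant figures.
Rounded: 5.4 × 10² J.

5.4 × 10² J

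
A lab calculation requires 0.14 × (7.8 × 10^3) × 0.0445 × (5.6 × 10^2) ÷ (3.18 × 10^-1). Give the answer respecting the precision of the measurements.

0.14 × (7.8 × 10^3) × 0.0445 × (5.6 × 10^2) ÷ (3.18 × 10^-1) = 85574.3396226…
Multiplication/division keeps the fewest significant figures: 0.14 → 2 s.f., 7.8 × 10^3 → 2 s.f., 0.0445 → 3 s.f., 5.6 × 10^2 → 2 s.f., 3.18 × 10^-1 → 3 s.f.; limit is 2.
Rounded to 2 significant figures: 8.6 × 10^4.

8.6 × 10^4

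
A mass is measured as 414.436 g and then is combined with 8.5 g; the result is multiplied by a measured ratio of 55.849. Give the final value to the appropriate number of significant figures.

2.362 × 10⁴ g

414.436 g + 8.5 g = 422.936 g; the sum is limited to 1 decimal place (4 s.f.).
Carrying full precision, 422.936 × 55.849 = 23620.552664 g; 55.849 has 5 s.f., so the result keeps min(4, 5) = 4 s.f.
Rounded to 4 significant figures: 2.362 × 10⁴ g.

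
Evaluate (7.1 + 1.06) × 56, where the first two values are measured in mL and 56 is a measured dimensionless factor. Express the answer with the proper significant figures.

4.6 × 10² mL

7.1 mL + 1.06 mL = 8.16 mL; the sum is limited to 1 decimal place (2 s.f.).
Carrying full precision, 8.16 × 56 = 456.96 mL; 56 has 2 s.f., so the result keeps min(2, 2) = 2 s.f.
Rounded to 2 significant figures: 4.6 × 10² mL.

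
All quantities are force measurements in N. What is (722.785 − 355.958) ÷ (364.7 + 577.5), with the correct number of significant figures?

722.785 − 355.958 = 366.827, limited to 3 d.p. → 6 s.f.; 364.7 + 577.5 = 942.2, limited to 1 d.p. → 4 s.f.
Carrying full precision, 366.827 ÷ 942.2 = 0.389330290809…; keep min(6, 4) = 4 s.f.
Rounded to 4 significant figures: 0.3893.

0.3893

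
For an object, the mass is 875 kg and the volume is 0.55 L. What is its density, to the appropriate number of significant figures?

1.6 × 10^3 kg/L

density = 875 kg ÷ 0.55 L = 1590.90909091… kg/L.
875 has 3 significant figures; 0.55 has 2.
Division/multiplication keeps the fewest: 2 significant figures.
Rounded: 1.6 × 10^3 kg/L.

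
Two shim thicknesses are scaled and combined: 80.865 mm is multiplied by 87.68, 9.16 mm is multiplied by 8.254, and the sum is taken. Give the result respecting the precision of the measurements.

80.865 × 87.68 = 7090.2432 → 7.090 × 10^3 mm (4 s.f., last digit at the 10^0 place).
9.16 × 8.254 = 75.60664 → 75.6 mm (3 s.f., last digit at the 10^-1 place).
Sum: 7165.84984 mm; keep the coarser place, 10^0.
Result: 7166 mm.

7166 mm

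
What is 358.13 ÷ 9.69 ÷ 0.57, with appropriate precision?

65

358.13 ÷ 9.69 ÷ 0.57 = 64.8398602285…
Multiplication/division keeps the fewest significant figures: 358.13 → 5 s.f., 9.69 → 3 s.f., 0.57 → 2 s.f.; limit is 2.
Rounded to 2 significant figures: 65.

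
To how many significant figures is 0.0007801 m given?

4

0.0007801: leading zeros are not significant; zeros between nonzero digits are significant.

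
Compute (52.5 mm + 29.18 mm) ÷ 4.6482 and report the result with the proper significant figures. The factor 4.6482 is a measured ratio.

17.6 mm

52.5 mm + 29.18 mm = 81.68 mm; the sum is limited to 1 decimal place (3 s.f.).
Carrying full precision, 81.68 ÷ 4.6482 = 17.5723936147… mm; 4.6482 has 5 s.f., so the result keeps min(3, 5) = 3 s.f.
Rounded to 3 significant figures: 17.6 mm.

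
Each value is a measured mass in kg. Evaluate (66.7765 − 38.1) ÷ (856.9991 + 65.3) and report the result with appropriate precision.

66.7765 − 38.1 = 28.6765, limited to 1 d.p. → 3 s.f.; 856.9991 + 65.3 = 922.2991, limited to 1 d.p. → 4 s.f.
Carrying full precision, 28.6765 ÷ 922.2991 = 0.0310924080919…; keep min(3, 4) = 3 s.f.
Rounded to 3 significant figures: 0.0311.

0.0311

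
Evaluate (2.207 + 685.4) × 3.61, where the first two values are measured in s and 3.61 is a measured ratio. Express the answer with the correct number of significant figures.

2.48 × 10³ s

2.207 s + 685.4 s = 687.607 s; the sum is limited to 1 decimal place (4 s.f.).
Carrying full precision, 687.607 × 3.61 = 2482.26127 s; 3.61 has 3 s.f., so the result keeps min(4, 3) = 3 s.f.
Rounded to 3 significant figures: 2.48 × 10³ s.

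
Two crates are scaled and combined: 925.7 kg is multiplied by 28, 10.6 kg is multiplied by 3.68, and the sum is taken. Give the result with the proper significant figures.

925.7 × 28 = 25919.6 → 2.6 × 10^4 kg (2 s.f., last digit at the 10^3 place).
10.6 × 3.68 = 39.008 → 39.0 kg (3 s.f., last digit at the 10^-1 place).
Sum: 25958.608 kg; keep the coarser place, 10^3.
Result: 2.6 × 10^4 kg.

2.6 × 10^4 kg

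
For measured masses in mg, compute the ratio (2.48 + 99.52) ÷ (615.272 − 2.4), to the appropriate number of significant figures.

2.48 + 99.52 = 102.00, limited to 2 d.p. → 5 s.f.; 615.272 − 2.4 = 612.872, limited to 1 d.p. → 4 s.f.
Carrying full precision, 102.00 ÷ 612.872 = 0.166429531778…; keep min(5, 4) = 4 s.f.
Rounded to 4 significant figures: 0.1664.

0.1664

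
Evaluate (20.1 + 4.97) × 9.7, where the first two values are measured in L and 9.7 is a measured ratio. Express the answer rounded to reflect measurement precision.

2.4 × 10² L

20.1 L + 4.97 L = 25.07 L; the sum is limited to 1 decimal place (3 s.f.).
Carrying full precision, 25.07 × 9.7 = 243.179 L; 9.7 has 2 s.f., so the result keeps min(3, 2) = 2 s.f.
Rounded to 2 significant figures: 2.4 × 10² L.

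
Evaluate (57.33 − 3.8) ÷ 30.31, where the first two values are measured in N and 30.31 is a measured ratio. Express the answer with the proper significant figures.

57.33 N − 3.8 N = 53.53 N; the difference is limited to 1 decimal place (3 s.f.).
Carrying full precision, 53.53 ÷ 30.31 = 1.76608380073… N; 30.31 has 4 s.f., so the result keeps min(3, 4) = 3 s.f.
Rounded to 3 significant figures: 1.77 N.

1.77 N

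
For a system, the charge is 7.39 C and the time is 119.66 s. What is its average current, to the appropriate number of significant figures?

average current = 7.39 C ÷ 119.66 s = 0.0617583152265… A.
7.39 has 3 significant figures; 119.66 has 5.
Division/multiplication keeps the fewest: 3 significant figures.
Rounded: 0.0618 A.

0.0618 A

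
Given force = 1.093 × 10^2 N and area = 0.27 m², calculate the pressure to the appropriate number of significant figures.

pressure = 1.093 × 10^2 N ÷ 0.27 m² = 404.814814815… Pa.
1.093 × 10^2 has 4 significant figures; 0.27 has 2.
Division/multiplication keeps the fewest: 2 significant figures.
Rounded: 4.0 × 10^2 Pa.

4.0 × 10^2 Pa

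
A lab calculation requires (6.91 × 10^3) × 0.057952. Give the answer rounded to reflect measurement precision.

(6.91 × 10^3) × 0.057952 = 400.44832
Multiplication/division keeps the fewest significant figures: 6.91 × 10^3 → 3 s.f., 0.057952 → 5 s.f.; limit is 3.
Rounded to 3 significant figures: 4.00 × 10^2.

4.00 × 10^2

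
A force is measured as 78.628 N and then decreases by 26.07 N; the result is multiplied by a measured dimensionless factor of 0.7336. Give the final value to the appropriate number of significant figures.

38.56 N

78.628 N − 26.07 N = 52.558 N; the difference is limited to 2 decimal places (4 s.f.).
Carrying full precision, 52.558 × 0.7336 = 38.5565488 N; 0.7336 has 4 s.f., so the result keeps min(4, 4) = 4 s.f.
Rounded to 4 significant figures: 38.56 N.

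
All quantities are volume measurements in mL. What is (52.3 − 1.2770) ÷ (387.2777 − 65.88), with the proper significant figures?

52.3 − 1.2770 = 51.0230, limited to 1 d.p. → 3 s.f.; 387.2777 − 65.88 = 321.3977, limited to 2 d.p. → 5 s.f.
Carrying full precision, 51.0230 ÷ 321.3977 = 0.158753469611…; keep min(3, 5) = 3 s.f.
Rounded to 3 significant figures: 0.159.

0.159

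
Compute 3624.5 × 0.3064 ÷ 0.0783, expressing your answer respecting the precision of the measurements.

3624.5 × 0.3064 ÷ 0.0783 = 14183.2286079…
Multiplication/division keeps the fewest significant figures: 3624.5 → 5 s.f., 0.3064 → 4 s.f., 0.0783 → 3 s.f.; limit is 3.
Rounded to 3 significant figures: 1.42 × 10⁴.

1.42 × 10⁴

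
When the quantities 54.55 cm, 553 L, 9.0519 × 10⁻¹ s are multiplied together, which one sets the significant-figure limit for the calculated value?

54.55 cm → 4 s.f.; 553 L → 3 s.f.; 9.0519 × 10⁻¹ s → 5 s.f.
The fewest is 3 significant figures, from 553 L.

553 L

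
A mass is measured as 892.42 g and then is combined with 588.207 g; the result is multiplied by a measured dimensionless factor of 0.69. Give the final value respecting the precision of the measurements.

892.42 g + 588.207 g = 1480.627 g; the sum is limited to 2 decimal places (6 s.f.).
Carrying full precision, 1480.627 × 0.69 = 1021.63263 g; 0.69 has 2 s.f., so the result keeps min(6, 2) = 2 s.f.
Rounded to 2 significant figures: 1.0 × 10^3 g.

1.0 × 10^3 g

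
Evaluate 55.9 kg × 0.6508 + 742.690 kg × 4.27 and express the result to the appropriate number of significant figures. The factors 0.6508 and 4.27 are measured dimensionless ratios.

3.21 × 10^3 kg

55.9 × 0.6508 = 36.37972 → 36.4 kg (3 s.f., last digit at the 10^-1 place).
742.690 × 4.27 = 3171.2863 → 3.17 × 10^3 kg (3 s.f., last digit at the 10^1 place).
Sum: 3207.66602 kg; keep the coarser place, 10^1.
Result: 3.21 × 10^3 kg.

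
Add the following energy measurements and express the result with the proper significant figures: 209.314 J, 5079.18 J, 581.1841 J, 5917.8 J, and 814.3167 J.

209.314 J + 5079.18 J + 581.1841 J + 5917.8 J + 814.3167 J = 12601.7948 J.
Addition/subtraction keeps the fewest decimal places: 209.314 → 3 decimal places, 5079.18 → 2 decimal places, 581.1841 → 4 decimal places, 5917.8 → 1 decimal place, 814.3167 → 4 decimal places; limit is 1.
Rounded to 1 decimal place: 12601.8 J.

12601.8 J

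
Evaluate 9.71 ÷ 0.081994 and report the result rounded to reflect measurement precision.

9.71 ÷ 0.081994 = 118.423299266…
Multiplication/division keeps the fewest significant figures: 9.71 → 3 s.f., 0.081994 → 5 s.f.; limit is 3.
Rounded to 3 significant figures: 118.

118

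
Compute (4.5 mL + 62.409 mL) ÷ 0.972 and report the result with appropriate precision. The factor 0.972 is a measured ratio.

4.5 mL + 62.409 mL = 66.909 mL; the sum is limited to 1 decimal place (3 s.f.).
Carrying full precision, 66.909 ÷ 0.972 = 68.8364197531… mL; 0.972 has 3 s.f., so the result keeps min(3, 3) = 3 s.f.
Rounded to 3 significant figures: 68.8 mL.

68.8 mL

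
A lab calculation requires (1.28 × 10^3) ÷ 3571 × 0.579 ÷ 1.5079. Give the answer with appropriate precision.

(1.28 × 10^3) ÷ 3571 × 0.579 ÷ 1.5079 = 0.137634129996…
Multiplication/division keeps the fewest significant figures: 1.28 × 10^3 → 3 s.f., 3571 → 4 s.f., 0.579 → 3 s.f., 1.5079 → 5 s.f.; limit is 3.
Rounded to 3 significant figures: 0.138.

0.138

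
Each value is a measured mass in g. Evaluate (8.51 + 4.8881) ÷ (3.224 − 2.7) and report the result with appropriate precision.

3 × 10^1

8.51 + 4.8881 = 13.3981, limited to 2 d.p. → 4 s.f.; 3.224 − 2.7 = 0.524, limited to 1 d.p. → 1 s.f.
Carrying full precision, 13.3981 ÷ 0.524 = 25.5688931298…; keep min(4, 1) = 1 s.f.
Rounded to 1 significant figure: 3 × 10^1.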